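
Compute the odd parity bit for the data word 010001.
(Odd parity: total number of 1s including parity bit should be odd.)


Number of 1s in data: 2
Parity bit: 1

1


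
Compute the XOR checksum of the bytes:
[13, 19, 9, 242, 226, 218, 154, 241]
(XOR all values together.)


XOR chain: 13 ^ 19 ^ 9 ^ 242 ^ 226 ^ 218 ^ 154 ^ 241 = 182

182


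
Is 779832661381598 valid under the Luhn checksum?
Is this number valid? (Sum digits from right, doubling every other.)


Luhn sum = 83
83 mod 10 = 3

Invalid (Luhn sum mod 10 = 3)


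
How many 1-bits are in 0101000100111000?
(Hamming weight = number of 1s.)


Counting 1s in 0101000100111000

6


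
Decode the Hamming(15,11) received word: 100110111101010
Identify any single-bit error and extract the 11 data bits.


Syndrome = 14: error at position 14

Data: 01011101000 (corrected bit 14)


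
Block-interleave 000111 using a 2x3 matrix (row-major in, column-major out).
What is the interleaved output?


Matrix:
  000
  111
Read columns: 010101

010101


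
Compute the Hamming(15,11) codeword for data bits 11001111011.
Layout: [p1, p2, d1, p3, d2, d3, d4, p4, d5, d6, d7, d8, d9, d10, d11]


Parity bits: p1=1, p2=1, p3=0, p4=0

111010001111011


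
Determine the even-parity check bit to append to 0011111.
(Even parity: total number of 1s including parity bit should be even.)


Number of 1s in data: 5
Parity bit: 1

1


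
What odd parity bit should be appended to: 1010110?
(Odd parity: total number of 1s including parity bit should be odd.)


Number of 1s in data: 4
Parity bit: 1

1


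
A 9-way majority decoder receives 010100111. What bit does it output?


Ones: 5 out of 9
Threshold: 5

1 (5/9 voted 1)


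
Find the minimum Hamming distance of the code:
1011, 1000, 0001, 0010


Comparing all pairs, minimum distance: 2
Can detect 1 errors, correct 0 errors

2


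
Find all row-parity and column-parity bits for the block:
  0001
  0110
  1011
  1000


Row parities: 1011
Column parities: 0100

Row P: 1011, Col P: 0100, Corner: 1


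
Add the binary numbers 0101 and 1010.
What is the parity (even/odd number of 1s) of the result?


0101 = 5
1010 = 10
Sum = 15 = 1111
1s count = 4

even parity (4 ones in 1111)


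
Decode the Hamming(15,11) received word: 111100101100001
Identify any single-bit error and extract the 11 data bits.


Syndrome = 15: error at position 15

Data: 10011100000 (corrected bit 15)


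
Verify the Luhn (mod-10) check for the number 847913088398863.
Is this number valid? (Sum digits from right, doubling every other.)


Luhn sum = 90
90 mod 10 = 0

Valid (Luhn sum mod 10 = 0)


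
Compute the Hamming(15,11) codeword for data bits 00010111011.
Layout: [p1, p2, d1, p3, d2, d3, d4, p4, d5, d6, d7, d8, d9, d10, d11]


Parity bits: p1=1, p2=1, p3=0, p4=1

110000110111011


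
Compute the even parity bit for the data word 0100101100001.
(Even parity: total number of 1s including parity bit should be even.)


Number of 1s in data: 5
Parity bit: 1

1


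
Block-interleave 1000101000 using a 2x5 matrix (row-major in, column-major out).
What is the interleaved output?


Matrix:
  10001
  01000
Read columns: 1001000010

1001000010


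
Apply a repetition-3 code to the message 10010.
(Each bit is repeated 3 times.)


Each bit -> 3 copies

111000000111000


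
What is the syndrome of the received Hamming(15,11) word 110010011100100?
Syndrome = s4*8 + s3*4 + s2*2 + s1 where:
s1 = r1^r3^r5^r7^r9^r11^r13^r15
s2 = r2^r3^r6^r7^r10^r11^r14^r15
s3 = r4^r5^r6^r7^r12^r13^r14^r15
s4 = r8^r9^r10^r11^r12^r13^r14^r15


s1=0, s2=0, s3=0, s4=0

Syndrome = 0 (no error)


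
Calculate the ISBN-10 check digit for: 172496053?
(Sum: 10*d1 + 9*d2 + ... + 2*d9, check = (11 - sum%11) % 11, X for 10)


Weighted sum: 222
222 mod 11 = 2

Check digit: 9


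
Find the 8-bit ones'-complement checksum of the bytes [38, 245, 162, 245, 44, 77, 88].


Sum = 899 mod 256 = 131
Complement = 124

124


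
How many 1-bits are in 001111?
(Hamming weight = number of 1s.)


Counting 1s in 001111

4


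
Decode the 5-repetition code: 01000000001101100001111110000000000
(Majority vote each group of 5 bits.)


Groups: 01000, 00000, 11011, 00001, 11111, 00000, 00000
Majority votes: 0010100

0010100


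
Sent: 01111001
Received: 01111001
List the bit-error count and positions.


XOR: 00000000

0 errors (received matches sent)


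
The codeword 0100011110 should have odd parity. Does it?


Number of 1s: 5

Yes, parity is correct (5 ones)


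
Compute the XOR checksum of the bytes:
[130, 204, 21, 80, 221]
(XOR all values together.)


XOR chain: 130 ^ 204 ^ 21 ^ 80 ^ 221 = 214

214


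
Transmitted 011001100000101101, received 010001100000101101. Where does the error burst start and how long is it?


XOR: 001000000000000000

Burst at position 2, length 1


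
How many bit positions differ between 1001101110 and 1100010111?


XOR: 0101111001
Count of 1s: 6

6


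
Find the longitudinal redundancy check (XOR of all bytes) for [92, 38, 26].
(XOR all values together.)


XOR chain: 92 ^ 38 ^ 26 = 96

96


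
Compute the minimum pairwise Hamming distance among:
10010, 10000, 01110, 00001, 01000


Comparing all pairs, minimum distance: 1
Can detect 0 errors, correct 0 errors

1


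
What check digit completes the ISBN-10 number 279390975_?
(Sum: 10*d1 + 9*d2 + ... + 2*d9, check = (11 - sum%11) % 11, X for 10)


Weighted sum: 297
297 mod 11 = 0

Check digit: 0


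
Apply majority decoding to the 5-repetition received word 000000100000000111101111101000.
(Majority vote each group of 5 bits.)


Groups: 00000, 01000, 00000, 11110, 11111, 01000
Majority votes: 000110

000110


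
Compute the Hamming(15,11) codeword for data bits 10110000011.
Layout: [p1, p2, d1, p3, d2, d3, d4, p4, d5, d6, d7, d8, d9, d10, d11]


Parity bits: p1=1, p2=1, p3=0, p4=0

111001100000011


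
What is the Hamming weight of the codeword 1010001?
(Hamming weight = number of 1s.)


Counting 1s in 1010001

3


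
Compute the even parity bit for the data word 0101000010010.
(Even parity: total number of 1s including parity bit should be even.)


Number of 1s in data: 4
Parity bit: 0

0


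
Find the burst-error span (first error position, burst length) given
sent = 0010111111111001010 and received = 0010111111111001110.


XOR: 0000000000000000100

Burst at position 16, length 1


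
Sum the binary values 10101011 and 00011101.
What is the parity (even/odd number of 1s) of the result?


10101011 = 171
00011101 = 29
Sum = 200 = 11001000
1s count = 3

odd parity (3 ones in 11001000)


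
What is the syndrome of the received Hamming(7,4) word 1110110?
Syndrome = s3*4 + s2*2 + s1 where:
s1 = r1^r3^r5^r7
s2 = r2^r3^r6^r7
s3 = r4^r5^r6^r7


s1=1, s2=1, s3=0

Syndrome = 3 (error at position 3)


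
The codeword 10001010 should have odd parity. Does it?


Number of 1s: 3

Yes, parity is correct (3 ones)


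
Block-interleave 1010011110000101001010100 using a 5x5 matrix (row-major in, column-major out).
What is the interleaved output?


Matrix:
  10100
  11110
  00010
  10010
  10100
Read columns: 1101101000110010111000000

1101101000110010111000000


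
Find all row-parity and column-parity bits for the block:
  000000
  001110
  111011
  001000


Row parities: 0111
Column parities: 111101

Row P: 0111, Col P: 111101, Corner: 1


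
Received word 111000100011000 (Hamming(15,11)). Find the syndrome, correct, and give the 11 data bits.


Syndrome = 0: no error detected

Data: 10010011000 (no errors)


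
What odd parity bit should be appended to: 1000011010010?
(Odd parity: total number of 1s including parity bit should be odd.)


Number of 1s in data: 5
Parity bit: 0

0


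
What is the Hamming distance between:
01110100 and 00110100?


XOR: 01000000
Count of 1s: 1

1


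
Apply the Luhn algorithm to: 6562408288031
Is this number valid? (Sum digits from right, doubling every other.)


Luhn sum = 55
55 mod 10 = 5

Invalid (Luhn sum mod 10 = 5)


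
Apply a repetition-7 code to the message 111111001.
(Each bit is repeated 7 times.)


Each bit -> 7 copies

111111111111111111111111111111111111111111000000000000001111111


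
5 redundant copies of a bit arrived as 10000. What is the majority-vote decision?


Ones: 1 out of 5
Threshold: 3

0 (1/5 voted 1)


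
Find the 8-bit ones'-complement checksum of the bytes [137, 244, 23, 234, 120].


Sum = 758 mod 256 = 246
Complement = 9

9


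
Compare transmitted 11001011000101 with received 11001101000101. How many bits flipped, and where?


XOR: 00000110000000

2 error(s) at position(s): 5, 6


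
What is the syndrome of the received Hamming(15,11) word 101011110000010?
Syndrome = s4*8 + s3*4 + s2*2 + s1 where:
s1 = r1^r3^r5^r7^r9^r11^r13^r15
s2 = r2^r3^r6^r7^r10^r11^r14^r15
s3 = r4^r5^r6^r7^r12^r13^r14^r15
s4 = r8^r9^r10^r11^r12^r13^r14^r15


s1=0, s2=0, s3=0, s4=0

Syndrome = 0 (no error)


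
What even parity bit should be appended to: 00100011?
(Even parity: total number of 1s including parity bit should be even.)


Number of 1s in data: 3
Parity bit: 1

1


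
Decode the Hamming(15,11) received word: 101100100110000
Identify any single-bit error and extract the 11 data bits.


Syndrome = 0: no error detected

Data: 10010110000 (no errors)


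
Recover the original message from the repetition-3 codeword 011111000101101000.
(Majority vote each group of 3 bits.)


Groups: 011, 111, 000, 101, 101, 000
Majority votes: 110110

110110


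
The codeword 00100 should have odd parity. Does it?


Number of 1s: 1

Yes, parity is correct (1 ones)


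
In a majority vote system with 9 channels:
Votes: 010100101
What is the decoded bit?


Ones: 4 out of 9
Threshold: 5

0 (4/9 voted 1)


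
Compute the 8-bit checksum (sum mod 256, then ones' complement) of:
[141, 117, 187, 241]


Sum = 686 mod 256 = 174
Complement = 81

81


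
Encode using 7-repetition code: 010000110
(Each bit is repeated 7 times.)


Each bit -> 7 copies

000000011111110000000000000000000000000000111111111111110000000


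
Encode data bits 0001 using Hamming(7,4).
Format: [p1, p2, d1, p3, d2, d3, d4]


Parity bits: p1=1, p2=1, p3=1

1101001


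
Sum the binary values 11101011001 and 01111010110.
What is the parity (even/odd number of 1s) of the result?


11101011001 = 1881
01111010110 = 982
Sum = 2863 = 101100101111
1s count = 8

even parity (8 ones in 101100101111)


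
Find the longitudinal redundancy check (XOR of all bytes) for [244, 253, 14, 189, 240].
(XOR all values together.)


XOR chain: 244 ^ 253 ^ 14 ^ 189 ^ 240 = 74

74


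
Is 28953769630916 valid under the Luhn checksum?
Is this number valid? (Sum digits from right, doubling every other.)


Luhn sum = 74
74 mod 10 = 4

Invalid (Luhn sum mod 10 = 4)


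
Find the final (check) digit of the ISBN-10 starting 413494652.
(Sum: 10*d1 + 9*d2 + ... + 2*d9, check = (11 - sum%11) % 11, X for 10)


Weighted sum: 218
218 mod 11 = 9

Check digit: 2


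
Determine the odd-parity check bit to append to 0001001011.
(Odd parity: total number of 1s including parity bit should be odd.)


Number of 1s in data: 4
Parity bit: 1

1


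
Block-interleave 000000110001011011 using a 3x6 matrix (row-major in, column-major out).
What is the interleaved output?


Matrix:
  000000
  110001
  011011
Read columns: 010011001000001011

010011001000001011


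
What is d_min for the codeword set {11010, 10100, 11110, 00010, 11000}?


Comparing all pairs, minimum distance: 1
Can detect 0 errors, correct 0 errors

1


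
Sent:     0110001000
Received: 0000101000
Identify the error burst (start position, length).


XOR: 0110100000

Burst at position 1, length 4


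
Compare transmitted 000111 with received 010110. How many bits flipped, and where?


XOR: 010001

2 error(s) at position(s): 1, 5


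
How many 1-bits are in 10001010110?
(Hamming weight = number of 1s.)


Counting 1s in 10001010110

5


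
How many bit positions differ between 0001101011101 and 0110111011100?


XOR: 0111010000001
Count of 1s: 5

5


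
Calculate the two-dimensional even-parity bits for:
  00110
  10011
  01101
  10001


Row parities: 0110
Column parities: 01001

Row P: 0110, Col P: 01001, Corner: 0


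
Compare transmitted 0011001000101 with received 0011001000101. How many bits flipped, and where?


XOR: 0000000000000

0 errors (received matches sent)


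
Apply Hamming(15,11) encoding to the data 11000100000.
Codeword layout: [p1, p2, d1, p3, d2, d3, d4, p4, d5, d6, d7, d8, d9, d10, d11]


Parity bits: p1=0, p2=0, p3=1, p4=1

001110010100000


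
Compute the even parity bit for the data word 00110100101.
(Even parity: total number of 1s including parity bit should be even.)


Number of 1s in data: 5
Parity bit: 1

1


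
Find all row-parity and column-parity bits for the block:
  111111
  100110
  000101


Row parities: 010
Column parities: 011100

Row P: 010, Col P: 011100, Corner: 1


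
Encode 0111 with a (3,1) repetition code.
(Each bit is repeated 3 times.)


Each bit -> 3 copies

000111111111


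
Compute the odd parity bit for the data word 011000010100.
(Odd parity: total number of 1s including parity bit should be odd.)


Number of 1s in data: 4
Parity bit: 1

1


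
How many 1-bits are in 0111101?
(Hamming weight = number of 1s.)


Counting 1s in 0111101

5


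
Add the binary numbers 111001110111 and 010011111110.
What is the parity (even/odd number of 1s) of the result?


111001110111 = 3703
010011111110 = 1278
Sum = 4981 = 1001101110101
1s count = 8

even parity (8 ones in 1001101110101)


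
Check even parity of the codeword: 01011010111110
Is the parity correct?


Number of 1s: 9

No, parity error (9 ones)


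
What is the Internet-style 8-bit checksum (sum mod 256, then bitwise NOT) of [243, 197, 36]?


Sum = 476 mod 256 = 220
Complement = 35

35


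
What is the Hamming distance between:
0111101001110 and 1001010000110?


XOR: 1110111001000
Count of 1s: 7

7


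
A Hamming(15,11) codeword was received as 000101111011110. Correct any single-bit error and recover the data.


Syndrome = 0: no error detected

Data: 00111011110 (no errors)


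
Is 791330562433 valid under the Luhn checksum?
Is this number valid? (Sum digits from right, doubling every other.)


Luhn sum = 49
49 mod 10 = 9

Invalid (Luhn sum mod 10 = 9)


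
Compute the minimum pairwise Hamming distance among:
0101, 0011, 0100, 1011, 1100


Comparing all pairs, minimum distance: 1
Can detect 0 errors, correct 0 errors

1


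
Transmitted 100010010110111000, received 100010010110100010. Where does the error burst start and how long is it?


XOR: 000000000000011010

Burst at position 13, length 4


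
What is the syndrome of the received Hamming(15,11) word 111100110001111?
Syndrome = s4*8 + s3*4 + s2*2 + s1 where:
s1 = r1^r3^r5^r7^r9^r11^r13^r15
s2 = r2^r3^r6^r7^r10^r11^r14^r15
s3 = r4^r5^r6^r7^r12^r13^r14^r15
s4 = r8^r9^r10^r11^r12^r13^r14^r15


s1=1, s2=1, s3=0, s4=1

Syndrome = 11 (error at position 11)


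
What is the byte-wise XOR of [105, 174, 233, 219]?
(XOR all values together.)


XOR chain: 105 ^ 174 ^ 233 ^ 219 = 245

245


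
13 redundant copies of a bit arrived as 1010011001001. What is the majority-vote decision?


Ones: 6 out of 13
Threshold: 7

0 (6/13 voted 1)


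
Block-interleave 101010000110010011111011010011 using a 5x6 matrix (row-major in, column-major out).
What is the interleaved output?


Matrix:
  101010
  000110
  010011
  111011
  010011
Read columns: 100100011110010010001111100111

100100011110010010001111100111


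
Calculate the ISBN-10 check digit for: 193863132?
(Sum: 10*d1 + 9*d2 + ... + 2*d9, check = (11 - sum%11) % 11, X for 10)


Weighted sum: 239
239 mod 11 = 8

Check digit: 3


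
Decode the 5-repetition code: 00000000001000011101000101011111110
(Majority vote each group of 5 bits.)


Groups: 00000, 00000, 10000, 11101, 00010, 10111, 11110
Majority votes: 0001011

0001011


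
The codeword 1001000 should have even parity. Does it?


Number of 1s: 2

Yes, parity is correct (2 ones)


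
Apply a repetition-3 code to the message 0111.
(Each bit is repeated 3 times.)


Each bit -> 3 copies

000111111111


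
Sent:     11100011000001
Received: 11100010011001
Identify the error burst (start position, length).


XOR: 00000001011000

Burst at position 7, length 4


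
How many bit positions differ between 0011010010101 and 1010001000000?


XOR: 1001011010101
Count of 1s: 7

7


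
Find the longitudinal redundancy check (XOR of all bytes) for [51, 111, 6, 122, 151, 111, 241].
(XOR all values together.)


XOR chain: 51 ^ 111 ^ 6 ^ 122 ^ 151 ^ 111 ^ 241 = 41

41


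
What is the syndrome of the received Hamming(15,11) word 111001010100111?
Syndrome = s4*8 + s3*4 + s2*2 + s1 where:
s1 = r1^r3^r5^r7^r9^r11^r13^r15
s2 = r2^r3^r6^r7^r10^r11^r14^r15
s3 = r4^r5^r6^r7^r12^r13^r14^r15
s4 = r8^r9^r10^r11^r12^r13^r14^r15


s1=0, s2=0, s3=0, s4=1

Syndrome = 8 (error at position 8)


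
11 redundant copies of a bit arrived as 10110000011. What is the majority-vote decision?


Ones: 5 out of 11
Threshold: 6

0 (5/11 voted 1)


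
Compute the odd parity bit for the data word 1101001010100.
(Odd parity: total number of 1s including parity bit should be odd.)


Number of 1s in data: 6
Parity bit: 1

1


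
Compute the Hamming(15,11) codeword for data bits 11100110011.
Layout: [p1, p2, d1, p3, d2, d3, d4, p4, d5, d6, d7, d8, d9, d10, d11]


Parity bits: p1=0, p2=0, p3=0, p4=0

001011000110011


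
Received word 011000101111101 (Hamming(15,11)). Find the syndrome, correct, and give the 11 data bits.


Syndrome = 0: no error detected

Data: 10011111101 (no errors)


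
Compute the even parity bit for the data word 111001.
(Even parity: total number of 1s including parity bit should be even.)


Number of 1s in data: 4
Parity bit: 0

0


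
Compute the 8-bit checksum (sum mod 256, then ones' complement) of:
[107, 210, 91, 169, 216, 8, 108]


Sum = 909 mod 256 = 141
Complement = 114

114


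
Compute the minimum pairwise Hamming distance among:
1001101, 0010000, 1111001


Comparing all pairs, minimum distance: 3
Can detect 2 errors, correct 1 errors

3


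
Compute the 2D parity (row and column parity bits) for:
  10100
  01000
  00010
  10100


Row parities: 0110
Column parities: 01010

Row P: 0110, Col P: 01010, Corner: 0


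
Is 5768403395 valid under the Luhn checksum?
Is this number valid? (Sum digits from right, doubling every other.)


Luhn sum = 50
50 mod 10 = 0

Valid (Luhn sum mod 10 = 0)


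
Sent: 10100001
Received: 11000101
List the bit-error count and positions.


XOR: 01100100

3 error(s) at position(s): 1, 2, 5


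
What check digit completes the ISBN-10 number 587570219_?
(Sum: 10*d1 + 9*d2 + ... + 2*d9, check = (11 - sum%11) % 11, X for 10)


Weighted sum: 284
284 mod 11 = 9

Check digit: 2


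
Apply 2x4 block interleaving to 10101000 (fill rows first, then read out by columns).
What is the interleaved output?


Matrix:
  1010
  1000
Read columns: 11001000

11001000


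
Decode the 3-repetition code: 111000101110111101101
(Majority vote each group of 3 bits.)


Groups: 111, 000, 101, 110, 111, 101, 101
Majority votes: 1011111

1011111


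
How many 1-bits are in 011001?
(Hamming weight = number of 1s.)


Counting 1s in 011001

3


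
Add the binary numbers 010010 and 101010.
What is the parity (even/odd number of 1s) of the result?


010010 = 18
101010 = 42
Sum = 60 = 111100
1s count = 4

even parity (4 ones in 111100)


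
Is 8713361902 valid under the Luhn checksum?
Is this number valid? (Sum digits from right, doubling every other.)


Luhn sum = 44
44 mod 10 = 4

Invalid (Luhn sum mod 10 = 4)


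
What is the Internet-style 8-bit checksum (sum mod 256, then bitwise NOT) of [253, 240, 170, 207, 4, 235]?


Sum = 1109 mod 256 = 85
Complement = 170

170


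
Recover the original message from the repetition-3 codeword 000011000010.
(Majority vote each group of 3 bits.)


Groups: 000, 011, 000, 010
Majority votes: 0100

0100


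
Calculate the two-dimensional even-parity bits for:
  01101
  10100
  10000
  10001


Row parities: 1010
Column parities: 11000

Row P: 1010, Col P: 11000, Corner: 0


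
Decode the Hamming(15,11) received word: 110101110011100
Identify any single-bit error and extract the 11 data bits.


Syndrome = 4: error at position 4

Data: 00110011100 (corrected bit 4)


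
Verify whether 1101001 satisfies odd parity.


Number of 1s: 4

No, parity error (4 ones)


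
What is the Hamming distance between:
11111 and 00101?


XOR: 11010
Count of 1s: 3

3


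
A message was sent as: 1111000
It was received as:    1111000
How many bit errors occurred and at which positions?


XOR: 0000000

0 errors (received matches sent)


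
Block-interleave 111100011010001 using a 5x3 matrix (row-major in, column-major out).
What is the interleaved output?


Matrix:
  111
  100
  011
  010
  001
Read columns: 110001011010101

110001011010101


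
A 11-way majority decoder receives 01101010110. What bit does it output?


Ones: 6 out of 11
Threshold: 6

1 (6/11 voted 1)


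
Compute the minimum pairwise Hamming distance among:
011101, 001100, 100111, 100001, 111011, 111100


Comparing all pairs, minimum distance: 2
Can detect 1 errors, correct 0 errors

2


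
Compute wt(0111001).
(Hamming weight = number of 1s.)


Counting 1s in 0111001

4


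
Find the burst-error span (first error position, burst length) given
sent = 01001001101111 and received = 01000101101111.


XOR: 00001100000000

Burst at position 4, length 2


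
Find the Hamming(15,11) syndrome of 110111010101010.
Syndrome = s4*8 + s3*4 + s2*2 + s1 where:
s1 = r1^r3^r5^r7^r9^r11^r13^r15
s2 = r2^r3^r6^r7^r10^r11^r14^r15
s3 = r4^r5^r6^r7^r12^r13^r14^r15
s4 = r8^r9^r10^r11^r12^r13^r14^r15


s1=0, s2=0, s3=1, s4=0

Syndrome = 4 (error at position 4)


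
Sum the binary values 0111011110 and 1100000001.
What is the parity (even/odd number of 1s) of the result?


0111011110 = 478
1100000001 = 769
Sum = 1247 = 10011011111
1s count = 8

even parity (8 ones in 10011011111)


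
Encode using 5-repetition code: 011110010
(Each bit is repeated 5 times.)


Each bit -> 5 copies

000001111111111111111111100000000001111100000


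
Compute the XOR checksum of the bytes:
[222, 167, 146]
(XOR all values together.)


XOR chain: 222 ^ 167 ^ 146 = 235

235


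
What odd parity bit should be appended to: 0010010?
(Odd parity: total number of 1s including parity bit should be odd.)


Number of 1s in data: 2
Parity bit: 1

1


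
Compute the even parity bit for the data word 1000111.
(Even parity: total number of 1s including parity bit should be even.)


Number of 1s in data: 4
Parity bit: 0

0


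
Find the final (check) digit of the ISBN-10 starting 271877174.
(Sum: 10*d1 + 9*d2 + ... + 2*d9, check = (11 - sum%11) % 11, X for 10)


Weighted sum: 257
257 mod 11 = 4

Check digit: 7


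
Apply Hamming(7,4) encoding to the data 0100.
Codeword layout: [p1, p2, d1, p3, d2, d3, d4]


Parity bits: p1=1, p2=0, p3=1

1001100


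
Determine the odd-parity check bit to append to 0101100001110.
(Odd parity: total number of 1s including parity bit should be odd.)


Number of 1s in data: 6
Parity bit: 1

1


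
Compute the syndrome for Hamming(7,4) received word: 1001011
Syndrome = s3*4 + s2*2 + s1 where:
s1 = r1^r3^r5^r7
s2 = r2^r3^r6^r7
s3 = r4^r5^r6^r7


s1=0, s2=0, s3=1

Syndrome = 4 (error at position 4)


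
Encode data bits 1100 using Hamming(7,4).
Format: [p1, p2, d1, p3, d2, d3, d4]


Parity bits: p1=0, p2=1, p3=1

0111100


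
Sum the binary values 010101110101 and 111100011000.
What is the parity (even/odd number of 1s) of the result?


010101110101 = 1397
111100011000 = 3864
Sum = 5261 = 1010010001101
1s count = 6

even parity (6 ones in 1010010001101)


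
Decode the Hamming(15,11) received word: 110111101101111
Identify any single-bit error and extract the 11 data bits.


Syndrome = 0: no error detected

Data: 01111101111 (no errors)


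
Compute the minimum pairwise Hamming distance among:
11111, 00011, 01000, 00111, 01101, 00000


Comparing all pairs, minimum distance: 1
Can detect 0 errors, correct 0 errors

1


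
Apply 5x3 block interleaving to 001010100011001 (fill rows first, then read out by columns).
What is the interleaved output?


Matrix:
  001
  010
  100
  011
  001
Read columns: 001000101010011

001000101010011


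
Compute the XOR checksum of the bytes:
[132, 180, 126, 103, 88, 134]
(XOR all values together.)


XOR chain: 132 ^ 180 ^ 126 ^ 103 ^ 88 ^ 134 = 247

247


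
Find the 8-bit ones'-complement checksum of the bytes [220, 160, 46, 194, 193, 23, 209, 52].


Sum = 1097 mod 256 = 73
Complement = 182

182


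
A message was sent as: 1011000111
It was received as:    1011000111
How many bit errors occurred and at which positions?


XOR: 0000000000

0 errors (received matches sent)


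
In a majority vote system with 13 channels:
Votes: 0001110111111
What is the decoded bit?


Ones: 9 out of 13
Threshold: 7

1 (9/13 voted 1)


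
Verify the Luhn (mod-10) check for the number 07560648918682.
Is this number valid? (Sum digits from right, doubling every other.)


Luhn sum = 68
68 mod 10 = 8

Invalid (Luhn sum mod 10 = 8)


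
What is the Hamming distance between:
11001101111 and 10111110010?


XOR: 01110011101
Count of 1s: 7

7


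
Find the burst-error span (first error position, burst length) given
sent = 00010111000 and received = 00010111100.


XOR: 00000000100

Burst at position 8, length 1


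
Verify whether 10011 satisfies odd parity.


Number of 1s: 3

Yes, parity is correct (3 ones)


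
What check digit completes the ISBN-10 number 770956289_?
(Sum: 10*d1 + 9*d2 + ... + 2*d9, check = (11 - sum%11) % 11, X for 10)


Weighted sum: 306
306 mod 11 = 9

Check digit: 2


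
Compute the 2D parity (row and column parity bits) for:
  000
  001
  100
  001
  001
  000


Row parities: 011110
Column parities: 101

Row P: 011110, Col P: 101, Corner: 0


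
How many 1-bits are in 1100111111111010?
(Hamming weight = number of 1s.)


Counting 1s in 1100111111111010

12


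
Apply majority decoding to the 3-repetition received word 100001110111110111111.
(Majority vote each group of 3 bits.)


Groups: 100, 001, 110, 111, 110, 111, 111
Majority votes: 0011111

0011111


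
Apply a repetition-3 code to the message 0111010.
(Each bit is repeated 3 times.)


Each bit -> 3 copies

000111111111000111000


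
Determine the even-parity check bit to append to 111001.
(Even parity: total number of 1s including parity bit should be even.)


Number of 1s in data: 4
Parity bit: 0

0


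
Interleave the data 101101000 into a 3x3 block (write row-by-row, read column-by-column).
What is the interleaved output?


Matrix:
  101
  101
  000
Read columns: 110000110

110000110


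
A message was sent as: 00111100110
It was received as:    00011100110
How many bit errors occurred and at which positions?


XOR: 00100000000

1 error(s) at position(s): 2


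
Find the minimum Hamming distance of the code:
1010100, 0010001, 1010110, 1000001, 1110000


Comparing all pairs, minimum distance: 1
Can detect 0 errors, correct 0 errors

1


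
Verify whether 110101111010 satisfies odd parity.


Number of 1s: 8

No, parity error (8 ones)


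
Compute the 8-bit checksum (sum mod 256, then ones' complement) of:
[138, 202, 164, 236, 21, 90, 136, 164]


Sum = 1151 mod 256 = 127
Complement = 128

128


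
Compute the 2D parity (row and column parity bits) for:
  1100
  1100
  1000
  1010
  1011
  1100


Row parities: 001010
Column parities: 0101

Row P: 001010, Col P: 0101, Corner: 0


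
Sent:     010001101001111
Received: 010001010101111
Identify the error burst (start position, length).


XOR: 000000111100000

Burst at position 6, length 4


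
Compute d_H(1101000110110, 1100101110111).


XOR: 0001101000001
Count of 1s: 4

4


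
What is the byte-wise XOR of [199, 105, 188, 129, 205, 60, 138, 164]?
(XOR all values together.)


XOR chain: 199 ^ 105 ^ 188 ^ 129 ^ 205 ^ 60 ^ 138 ^ 164 = 76

76


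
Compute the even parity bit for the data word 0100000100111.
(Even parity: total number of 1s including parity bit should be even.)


Number of 1s in data: 5
Parity bit: 1

1


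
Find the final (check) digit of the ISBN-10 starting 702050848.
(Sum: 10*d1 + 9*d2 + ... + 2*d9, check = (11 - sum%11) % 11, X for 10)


Weighted sum: 176
176 mod 11 = 0

Check digit: 0


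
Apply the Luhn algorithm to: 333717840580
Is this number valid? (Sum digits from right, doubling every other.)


Luhn sum = 54
54 mod 10 = 4

Invalid (Luhn sum mod 10 = 4)


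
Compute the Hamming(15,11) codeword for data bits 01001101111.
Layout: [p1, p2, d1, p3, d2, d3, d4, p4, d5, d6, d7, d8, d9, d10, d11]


Parity bits: p1=0, p2=1, p3=1, p4=0

010110001101111


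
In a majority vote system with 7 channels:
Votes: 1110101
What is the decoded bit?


Ones: 5 out of 7
Threshold: 4

1 (5/7 voted 1)


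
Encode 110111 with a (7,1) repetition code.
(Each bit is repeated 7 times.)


Each bit -> 7 copies

111111111111110000000111111111111111111111


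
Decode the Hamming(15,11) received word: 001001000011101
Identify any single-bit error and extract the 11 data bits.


Syndrome = 0: no error detected

Data: 10100011101 (no errors)


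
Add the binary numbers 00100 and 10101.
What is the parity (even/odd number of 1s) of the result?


00100 = 4
10101 = 21
Sum = 25 = 11001
1s count = 3

odd parity (3 ones in 11001)


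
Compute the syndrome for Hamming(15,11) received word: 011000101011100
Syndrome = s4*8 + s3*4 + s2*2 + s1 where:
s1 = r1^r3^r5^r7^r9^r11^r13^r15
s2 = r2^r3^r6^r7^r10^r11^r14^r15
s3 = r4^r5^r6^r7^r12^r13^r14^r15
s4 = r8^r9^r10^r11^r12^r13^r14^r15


s1=1, s2=0, s3=1, s4=0

Syndrome = 5 (error at position 5)


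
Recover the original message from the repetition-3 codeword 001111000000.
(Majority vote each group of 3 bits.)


Groups: 001, 111, 000, 000
Majority votes: 0100

0100


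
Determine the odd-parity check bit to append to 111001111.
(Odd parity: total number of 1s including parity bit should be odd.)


Number of 1s in data: 7
Parity bit: 0

0


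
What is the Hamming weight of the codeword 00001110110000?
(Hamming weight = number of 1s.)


Counting 1s in 00001110110000

5


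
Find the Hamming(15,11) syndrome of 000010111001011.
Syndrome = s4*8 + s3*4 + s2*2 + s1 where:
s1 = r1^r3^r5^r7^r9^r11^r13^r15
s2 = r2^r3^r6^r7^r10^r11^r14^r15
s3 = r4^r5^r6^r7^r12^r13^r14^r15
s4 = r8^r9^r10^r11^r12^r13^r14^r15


s1=0, s2=1, s3=1, s4=1

Syndrome = 14 (error at position 14)


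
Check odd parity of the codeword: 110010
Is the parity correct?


Number of 1s: 3

Yes, parity is correct (3 ones)


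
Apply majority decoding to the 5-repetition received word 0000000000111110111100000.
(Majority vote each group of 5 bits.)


Groups: 00000, 00000, 11111, 01111, 00000
Majority votes: 00110

00110


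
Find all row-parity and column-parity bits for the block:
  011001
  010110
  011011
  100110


Row parities: 1101
Column parities: 110010

Row P: 1101, Col P: 110010, Corner: 1


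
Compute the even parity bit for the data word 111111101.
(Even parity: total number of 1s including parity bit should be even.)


Number of 1s in data: 8
Parity bit: 0

0


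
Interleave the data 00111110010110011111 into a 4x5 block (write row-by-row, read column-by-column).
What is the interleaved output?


Matrix:
  00111
  11001
  01100
  11111
Read columns: 01010111101110011101

01010111101110011101


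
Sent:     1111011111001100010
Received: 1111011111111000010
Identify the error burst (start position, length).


XOR: 0000000000110100000

Burst at position 10, length 4


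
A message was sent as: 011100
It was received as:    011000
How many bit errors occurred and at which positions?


XOR: 000100

1 error(s) at position(s): 3


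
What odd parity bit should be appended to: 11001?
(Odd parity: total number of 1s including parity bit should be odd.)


Number of 1s in data: 3
Parity bit: 0

0


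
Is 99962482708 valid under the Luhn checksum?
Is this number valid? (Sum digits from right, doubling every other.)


Luhn sum = 67
67 mod 10 = 7

Invalid (Luhn sum mod 10 = 7)


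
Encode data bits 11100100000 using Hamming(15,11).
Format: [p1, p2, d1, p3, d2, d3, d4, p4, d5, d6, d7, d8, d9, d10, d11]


Parity bits: p1=0, p2=1, p3=0, p4=1

011011010100000


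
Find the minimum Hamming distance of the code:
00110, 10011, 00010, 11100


Comparing all pairs, minimum distance: 1
Can detect 0 errors, correct 0 errors

1


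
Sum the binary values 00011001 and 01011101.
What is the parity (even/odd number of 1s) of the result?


00011001 = 25
01011101 = 93
Sum = 118 = 1110110
1s count = 5

odd parity (5 ones in 1110110)


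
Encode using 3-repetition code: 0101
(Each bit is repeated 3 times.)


Each bit -> 3 copies

000111000111


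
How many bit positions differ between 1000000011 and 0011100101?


XOR: 1011100110
Count of 1s: 6

6


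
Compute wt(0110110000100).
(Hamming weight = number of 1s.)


Counting 1s in 0110110000100

5


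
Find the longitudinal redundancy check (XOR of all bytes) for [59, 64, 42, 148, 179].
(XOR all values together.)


XOR chain: 59 ^ 64 ^ 42 ^ 148 ^ 179 = 118

118


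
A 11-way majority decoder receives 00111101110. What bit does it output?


Ones: 7 out of 11
Threshold: 6

1 (7/11 voted 1)


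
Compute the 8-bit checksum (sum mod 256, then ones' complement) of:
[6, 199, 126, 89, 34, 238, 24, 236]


Sum = 952 mod 256 = 184
Complement = 71

71


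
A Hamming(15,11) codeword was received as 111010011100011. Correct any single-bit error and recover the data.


Syndrome = 15: error at position 15

Data: 11001100010 (corrected bit 15)


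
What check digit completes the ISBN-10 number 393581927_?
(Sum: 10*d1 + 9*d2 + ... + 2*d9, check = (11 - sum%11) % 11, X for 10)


Weighted sum: 279
279 mod 11 = 4

Check digit: 7


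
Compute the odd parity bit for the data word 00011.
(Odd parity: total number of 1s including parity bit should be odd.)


Number of 1s in data: 2
Parity bit: 1

1


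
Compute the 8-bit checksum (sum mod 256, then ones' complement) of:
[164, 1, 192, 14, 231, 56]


Sum = 658 mod 256 = 146
Complement = 109

109


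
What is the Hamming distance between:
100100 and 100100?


XOR: 000000
Count of 1s: 0

0


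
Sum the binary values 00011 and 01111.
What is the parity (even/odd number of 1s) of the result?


00011 = 3
01111 = 15
Sum = 18 = 10010
1s count = 2

even parity (2 ones in 10010)


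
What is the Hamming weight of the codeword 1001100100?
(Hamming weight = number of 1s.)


Counting 1s in 1001100100

4


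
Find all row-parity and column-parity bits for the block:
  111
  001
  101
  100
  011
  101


Row parities: 110100
Column parities: 001

Row P: 110100, Col P: 001, Corner: 1


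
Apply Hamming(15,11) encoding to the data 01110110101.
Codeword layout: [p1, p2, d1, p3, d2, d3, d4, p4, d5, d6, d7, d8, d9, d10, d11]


Parity bits: p1=1, p2=1, p3=1, p4=0

110111100110101


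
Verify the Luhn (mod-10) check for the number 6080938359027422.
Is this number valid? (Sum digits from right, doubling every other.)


Luhn sum = 59
59 mod 10 = 9

Invalid (Luhn sum mod 10 = 9)


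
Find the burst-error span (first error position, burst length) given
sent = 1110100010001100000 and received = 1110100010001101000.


XOR: 0000000000000001000

Burst at position 15, length 1


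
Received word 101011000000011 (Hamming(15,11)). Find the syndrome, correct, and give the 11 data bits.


Syndrome = 0: no error detected

Data: 11100000011 (no errors)


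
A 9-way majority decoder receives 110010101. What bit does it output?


Ones: 5 out of 9
Threshold: 5

1 (5/9 voted 1)


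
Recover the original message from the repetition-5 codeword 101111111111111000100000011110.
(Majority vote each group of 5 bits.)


Groups: 10111, 11111, 11111, 00010, 00000, 11110
Majority votes: 111001

111001


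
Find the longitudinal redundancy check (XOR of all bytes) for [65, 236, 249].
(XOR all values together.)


XOR chain: 65 ^ 236 ^ 249 = 84

84


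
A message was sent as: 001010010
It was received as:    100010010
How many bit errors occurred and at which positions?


XOR: 101000000

2 error(s) at position(s): 0, 2


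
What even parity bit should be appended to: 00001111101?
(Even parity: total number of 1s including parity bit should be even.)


Number of 1s in data: 6
Parity bit: 0

0


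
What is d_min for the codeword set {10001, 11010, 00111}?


Comparing all pairs, minimum distance: 3
Can detect 2 errors, correct 1 errors

3


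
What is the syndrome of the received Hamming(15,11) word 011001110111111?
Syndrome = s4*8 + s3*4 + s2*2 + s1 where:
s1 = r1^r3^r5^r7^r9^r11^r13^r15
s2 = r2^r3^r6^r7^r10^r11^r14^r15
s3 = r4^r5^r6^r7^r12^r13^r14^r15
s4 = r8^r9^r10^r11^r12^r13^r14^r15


s1=1, s2=0, s3=0, s4=1

Syndrome = 9 (error at position 9)


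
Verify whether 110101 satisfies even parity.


Number of 1s: 4

Yes, parity is correct (4 ones)


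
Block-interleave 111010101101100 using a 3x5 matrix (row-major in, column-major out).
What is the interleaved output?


Matrix:
  11101
  01011
  01100
Read columns: 100111101010110

100111101010110


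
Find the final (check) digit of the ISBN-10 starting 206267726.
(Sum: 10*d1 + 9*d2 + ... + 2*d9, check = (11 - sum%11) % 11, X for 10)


Weighted sum: 199
199 mod 11 = 1

Check digit: X


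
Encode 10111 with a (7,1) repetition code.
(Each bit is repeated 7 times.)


Each bit -> 7 copies

11111110000000111111111111111111111


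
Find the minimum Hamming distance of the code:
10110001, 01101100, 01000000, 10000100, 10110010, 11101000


Comparing all pairs, minimum distance: 2
Can detect 1 errors, correct 0 errors

2


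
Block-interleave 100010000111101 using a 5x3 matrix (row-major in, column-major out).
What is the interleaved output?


Matrix:
  100
  010
  000
  111
  101
Read columns: 100110101000011

100110101000011


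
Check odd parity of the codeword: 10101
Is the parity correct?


Number of 1s: 3

Yes, parity is correct (3 ones)


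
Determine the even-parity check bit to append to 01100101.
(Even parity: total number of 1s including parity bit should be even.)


Number of 1s in data: 4
Parity bit: 0

0


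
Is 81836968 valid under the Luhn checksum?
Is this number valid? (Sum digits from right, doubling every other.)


Luhn sum = 41
41 mod 10 = 1

Invalid (Luhn sum mod 10 = 1)


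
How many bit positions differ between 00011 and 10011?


XOR: 10000
Count of 1s: 1

1


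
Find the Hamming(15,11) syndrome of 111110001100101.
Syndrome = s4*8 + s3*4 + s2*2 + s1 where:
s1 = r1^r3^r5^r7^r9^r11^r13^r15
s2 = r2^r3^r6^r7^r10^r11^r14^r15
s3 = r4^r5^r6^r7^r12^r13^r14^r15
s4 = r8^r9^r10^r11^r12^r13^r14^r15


s1=0, s2=0, s3=0, s4=0

Syndrome = 0 (no error)
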